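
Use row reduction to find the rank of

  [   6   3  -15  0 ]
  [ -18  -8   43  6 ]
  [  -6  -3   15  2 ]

rank = 3

R1 := 1/6·R1
  [   1  1/2  -5/2  0 ]
  [ -18   -8    43  6 ]
  [  -6   -3    15  2 ]
R2 := R2 + 18·R1
  [  1  1/2  -5/2  0 ]
  [  0    1    -2  6 ]
  [ -6   -3    15  2 ]
R3 := R3 + 6·R1
  [ 1  1/2  -5/2  0 ]
  [ 0    1    -2  6 ]
  [ 0    0     0  2 ]
R3 := 1/2·R3
  [ 1  1/2  -5/2  0 ]
  [ 0    1    -2  6 ]
  [ 0    0     0  1 ]
R2 := R2 − 6·R3
  [ 1  1/2  -5/2  0 ]
  [ 0    1    -2  0 ]
  [ 0    0     0  1 ]
R1 := R1 − 1/2·R2
  [ 1  0  -3/2  0 ]
  [ 0  1    -2  0 ]
  [ 0  0     0  1 ]
The reduced form has 3 nonzero rows.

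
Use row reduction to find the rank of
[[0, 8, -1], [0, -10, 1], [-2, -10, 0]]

rank = 3

ρ1 <-> ρ3
  [ -2  -10   0 ]
  [  0  -10   1 ]
  [  0    8  -1 ]
ρ1 := -1/2·ρ1
  [ 1    5   0 ]
  [ 0  -10   1 ]
  [ 0    8  -1 ]
ρ2 := -1/10·ρ2
  [ 1  5      0 ]
  [ 0  1  -1/10 ]
  [ 0  8     -1 ]
ρ3 := ρ3 − 8·ρ2
  [ 1  5      0 ]
  [ 0  1  -1/10 ]
  [ 0  0   -1/5 ]
ρ3 := -5·ρ3
  [ 1  5      0 ]
  [ 0  1  -1/10 ]
  [ 0  0      1 ]
ρ2 := ρ2 + 1/10·ρ3
  [ 1  5  0 ]
  [ 0  1  0 ]
  [ 0  0  1 ]
ρ1 := ρ1 − 5·ρ2
  [ 1  0  0 ]
  [ 0  1  0 ]
  [ 0  0  1 ]
The reduced form has 3 nonzero rows.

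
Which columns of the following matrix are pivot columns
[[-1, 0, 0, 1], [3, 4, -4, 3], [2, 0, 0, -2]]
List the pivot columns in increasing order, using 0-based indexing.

Multiply ρ1 by -1.
  [ 1  0   0  -1 ]
  [ 3  4  -4   3 ]
  [ 2  0   0  -2 ]
Subtract 3 times ρ1 from ρ2.
  [ 1  0   0  -1 ]
  [ 0  4  -4   6 ]
  [ 2  0   0  -2 ]
Subtract 2 times ρ1 from ρ3.
  [ 1  0   0  -1 ]
  [ 0  4  -4   6 ]
  [ 0  0   0   0 ]
Multiply ρ2 by 1/4.
  [ 1  0   0   -1 ]
  [ 0  1  -1  3/2 ]
  [ 0  0   0    0 ]
Pivot columns are the columns containing a leading 1.

0, 1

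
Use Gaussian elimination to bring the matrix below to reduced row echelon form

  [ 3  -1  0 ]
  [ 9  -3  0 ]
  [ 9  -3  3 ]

R1 ← 1/3·R1
R2 ← R2 − 9·R1
R3 ← R3 − 9·R1
R2 <-> R3
R2 ← 1/3·R2

[[1, -1/3, 0], [0, 0, 1], [0, 0, 0]]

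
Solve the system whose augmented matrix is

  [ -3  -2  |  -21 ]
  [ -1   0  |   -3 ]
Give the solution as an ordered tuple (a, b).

(3, 6)

r1 ← -1/3·r1
  [  1  2/3  |   7 ]
  [ -1    0  |  -3 ]
r2 ← r2 + r1
  [ 1  2/3  |  7 ]
  [ 0  2/3  |  4 ]
r2 ← 3/2·r2
  [ 1  2/3  |  7 ]
  [ 0    1  |  6 ]
r1 ← r1 − 2/3·r2
  [ 1  0  |  3 ]
  [ 0  1  |  6 ]
Reading off the last column: a = 3, b = 6.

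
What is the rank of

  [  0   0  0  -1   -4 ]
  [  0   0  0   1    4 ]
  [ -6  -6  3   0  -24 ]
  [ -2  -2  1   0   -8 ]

r1 <=> r3
  [ -6  -6  3   0  -24 ]
  [  0   0  0   1    4 ]
  [  0   0  0  -1   -4 ]
  [ -2  -2  1   0   -8 ]
r1 → -1/6·r1
  [  1   1  -1/2   0   4 ]
  [  0   0     0   1   4 ]
  [  0   0     0  -1  -4 ]
  [ -2  -2     1   0  -8 ]
r4 → r4 + 2·r1
  [ 1  1  -1/2   0   4 ]
  [ 0  0     0   1   4 ]
  [ 0  0     0  -1  -4 ]
  [ 0  0     0   0   0 ]
r3 → r3 + r2
  [ 1  1  -1/2  0  4 ]
  [ 0  0     0  1  4 ]
  [ 0  0     0  0  0 ]
  [ 0  0     0  0  0 ]
The reduced form has 2 nonzero rows.

rank = 2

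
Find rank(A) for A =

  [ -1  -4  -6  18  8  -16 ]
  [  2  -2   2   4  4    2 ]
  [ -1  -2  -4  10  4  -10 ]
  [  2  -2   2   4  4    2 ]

rank = 2

Multiply R1 by -1.
  [  1   4   6  -18  -8   16 ]
  [  2  -2   2    4   4    2 ]
  [ -1  -2  -4   10   4  -10 ]
  [  2  -2   2    4   4    2 ]
Subtract 2 times R1 from R2.
  [  1    4    6  -18  -8   16 ]
  [  0  -10  -10   40  20  -30 ]
  [ -1   -2   -4   10   4  -10 ]
  [  2   -2    2    4   4    2 ]
Add R1 to R3.
  [ 1    4    6  -18  -8   16 ]
  [ 0  -10  -10   40  20  -30 ]
  [ 0    2    2   -8  -4    6 ]
  [ 2   -2    2    4   4    2 ]
Subtract 2 times R1 from R4.
  [ 1    4    6  -18  -8   16 ]
  [ 0  -10  -10   40  20  -30 ]
  [ 0    2    2   -8  -4    6 ]
  [ 0  -10  -10   40  20  -30 ]
Multiply R2 by -1/10.
  [ 1    4    6  -18  -8   16 ]
  [ 0    1    1   -4  -2    3 ]
  [ 0    2    2   -8  -4    6 ]
  [ 0  -10  -10   40  20  -30 ]
Subtract 2 times R2 from R3.
  [ 1    4    6  -18  -8   16 ]
  [ 0    1    1   -4  -2    3 ]
  [ 0    0    0    0   0    0 ]
  [ 0  -10  -10   40  20  -30 ]
Add 10 times R2 to R4.
  [ 1  4  6  -18  -8  16 ]
  [ 0  1  1   -4  -2   3 ]
  [ 0  0  0    0   0   0 ]
  [ 0  0  0    0   0   0 ]
Subtract 4 times R2 from R1.
  [ 1  0  2  -2   0  4 ]
  [ 0  1  1  -4  -2  3 ]
  [ 0  0  0   0   0  0 ]
  [ 0  0  0   0   0  0 ]
The reduced form has 2 nonzero rows.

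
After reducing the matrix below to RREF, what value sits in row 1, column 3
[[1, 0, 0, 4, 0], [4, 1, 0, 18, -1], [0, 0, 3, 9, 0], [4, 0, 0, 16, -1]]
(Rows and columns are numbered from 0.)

R2 := R2 − 4·R1
  [ 1  0  0   4   0 ]
  [ 0  1  0   2  -1 ]
  [ 0  0  3   9   0 ]
  [ 4  0  0  16  -1 ]
R4 := R4 − 4·R1
  [ 1  0  0  4   0 ]
  [ 0  1  0  2  -1 ]
  [ 0  0  3  9   0 ]
  [ 0  0  0  0  -1 ]
R3 := 1/3·R3
  [ 1  0  0  4   0 ]
  [ 0  1  0  2  -1 ]
  [ 0  0  1  3   0 ]
  [ 0  0  0  0  -1 ]
R4 := -1·R4
  [ 1  0  0  4   0 ]
  [ 0  1  0  2  -1 ]
  [ 0  0  1  3   0 ]
  [ 0  0  0  0   1 ]
R2 := R2 + R4
  [ 1  0  0  4  0 ]
  [ 0  1  0  2  0 ]
  [ 0  0  1  3  0 ]
  [ 0  0  0  0  1 ]

2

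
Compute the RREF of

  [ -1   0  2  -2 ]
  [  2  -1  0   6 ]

[[1, 0, -2, 2], [0, 1, -4, -2]]

ρ1 ← -1·ρ1
  [ 1   0  -2  2 ]
  [ 2  -1   0  6 ]
ρ2 ← ρ2 − 2·ρ1
  [ 1   0  -2  2 ]
  [ 0  -1   4  2 ]
ρ2 ← -1·ρ2
  [ 1  0  -2   2 ]
  [ 0  1  -4  -2 ]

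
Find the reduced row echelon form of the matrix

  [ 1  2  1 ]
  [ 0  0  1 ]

ρ1 → ρ1 − ρ2
  [ 1  2  0 ]
  [ 0  0  1 ]

[[1, 2, 0], [0, 0, 1]]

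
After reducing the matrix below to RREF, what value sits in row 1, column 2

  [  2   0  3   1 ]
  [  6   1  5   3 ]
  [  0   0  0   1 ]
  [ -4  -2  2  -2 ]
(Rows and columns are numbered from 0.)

ρ1 -> 1/2·ρ1
  [  1   0  3/2  1/2 ]
  [  6   1    5    3 ]
  [  0   0    0    1 ]
  [ -4  -2    2   -2 ]
ρ2 -> ρ2 − 6·ρ1
  [  1   0  3/2  1/2 ]
  [  0   1   -4    0 ]
  [  0   0    0    1 ]
  [ -4  -2    2   -2 ]
ρ4 -> ρ4 + 4·ρ1
  [ 1   0  3/2  1/2 ]
  [ 0   1   -4    0 ]
  [ 0   0    0    1 ]
  [ 0  -2    8    0 ]
ρ4 -> ρ4 + 2·ρ2
  [ 1  0  3/2  1/2 ]
  [ 0  1   -4    0 ]
  [ 0  0    0    1 ]
  [ 0  0    0    0 ]
ρ1 -> ρ1 − 1/2·ρ3
  [ 1  0  3/2  0 ]
  [ 0  1   -4  0 ]
  [ 0  0    0  1 ]
  [ 0  0    0  0 ]

-4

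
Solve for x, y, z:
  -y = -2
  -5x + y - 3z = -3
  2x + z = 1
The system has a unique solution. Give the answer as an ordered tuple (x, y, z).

Form the augmented matrix and row-reduce:
  [  0  -1   0  |  -2 ]
  [ -5   1  -3  |  -3 ]
  [  2   0   1  |   1 ]
Swap ρ1 and ρ2.
  [ -5   1  -3  |  -3 ]
  [  0  -1   0  |  -2 ]
  [  2   0   1  |   1 ]
Multiply ρ1 by -1/5.
  [ 1  -1/5  3/5  |  3/5 ]
  [ 0    -1    0  |   -2 ]
  [ 2     0    1  |    1 ]
Subtract 2 times ρ1 from ρ3.
  [ 1  -1/5   3/5  |   3/5 ]
  [ 0    -1     0  |    -2 ]
  [ 0   2/5  -1/5  |  -1/5 ]
Multiply ρ2 by -1.
  [ 1  -1/5   3/5  |   3/5 ]
  [ 0     1     0  |     2 ]
  [ 0   2/5  -1/5  |  -1/5 ]
Subtract 2/5 times ρ2 from ρ3.
  [ 1  -1/5   3/5  |  3/5 ]
  [ 0     1     0  |    2 ]
  [ 0     0  -1/5  |   -1 ]
Multiply ρ3 by -5.
  [ 1  -1/5  3/5  |  3/5 ]
  [ 0     1    0  |    2 ]
  [ 0     0    1  |    5 ]
Subtract 3/5 times ρ3 from ρ1.
  [ 1  -1/5  0  |  -12/5 ]
  [ 0     1  0  |      2 ]
  [ 0     0  1  |      5 ]
Add 1/5 times ρ2 to ρ1.
  [ 1  0  0  |  -2 ]
  [ 0  1  0  |   2 ]
  [ 0  0  1  |   5 ]
Reading off the last column: x = -2, y = 2, z = 5.

(-2, 2, 5)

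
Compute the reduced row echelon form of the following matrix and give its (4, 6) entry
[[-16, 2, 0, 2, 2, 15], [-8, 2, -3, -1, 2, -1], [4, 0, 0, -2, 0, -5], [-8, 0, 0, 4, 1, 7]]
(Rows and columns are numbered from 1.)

r1 ← -1/16·r1
r2 ← r2 + 8·r1
r3 ← r3 − 4·r1
r4 ← r4 + 8·r1
r3 ← r3 − 1/2·r2
r4 ← r4 + r2
r3 ← 2/3·r3
r4 ← r4 + 3·r3
r2 ← r2 − r4
r1 ← r1 + 1/8·r4
r2 ← r2 + 3·r3
r1 ← r1 + 1/8·r2

-3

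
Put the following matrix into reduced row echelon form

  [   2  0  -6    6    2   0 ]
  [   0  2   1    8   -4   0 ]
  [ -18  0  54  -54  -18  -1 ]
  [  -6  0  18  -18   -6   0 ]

Multiply r1 by 1/2.
  [   1  0  -3    3    1   0 ]
  [   0  2   1    8   -4   0 ]
  [ -18  0  54  -54  -18  -1 ]
  [  -6  0  18  -18   -6   0 ]
Add 18 times r1 to r3.
  [  1  0  -3    3   1   0 ]
  [  0  2   1    8  -4   0 ]
  [  0  0   0    0   0  -1 ]
  [ -6  0  18  -18  -6   0 ]
Add 6 times r1 to r4.
  [ 1  0  -3  3   1   0 ]
  [ 0  2   1  8  -4   0 ]
  [ 0  0   0  0   0  -1 ]
  [ 0  0   0  0   0   0 ]
Multiply r2 by 1/2.
  [ 1  0   -3  3   1   0 ]
  [ 0  1  1/2  4  -2   0 ]
  [ 0  0    0  0   0  -1 ]
  [ 0  0    0  0   0   0 ]
Multiply r3 by -1.
  [ 1  0   -3  3   1  0 ]
  [ 0  1  1/2  4  -2  0 ]
  [ 0  0    0  0   0  1 ]
  [ 0  0    0  0   0  0 ]

[[1, 0, -3, 3, 1, 0], [0, 1, 1/2, 4, -2, 0], [0, 0, 0, 0, 0, 1], [0, 0, 0, 0, 0, 0]]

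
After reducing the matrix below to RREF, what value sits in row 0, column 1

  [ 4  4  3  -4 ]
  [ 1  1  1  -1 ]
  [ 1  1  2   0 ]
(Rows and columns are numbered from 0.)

ρ1 → 1/4·ρ1
  [ 1  1  3/4  -1 ]
  [ 1  1    1  -1 ]
  [ 1  1    2   0 ]
ρ2 → ρ2 − ρ1
  [ 1  1  3/4  -1 ]
  [ 0  0  1/4   0 ]
  [ 1  1    2   0 ]
ρ3 → ρ3 − ρ1
  [ 1  1  3/4  -1 ]
  [ 0  0  1/4   0 ]
  [ 0  0  5/4   1 ]
ρ2 → 4·ρ2
  [ 1  1  3/4  -1 ]
  [ 0  0    1   0 ]
  [ 0  0  5/4   1 ]
ρ3 → ρ3 − 5/4·ρ2
  [ 1  1  3/4  -1 ]
  [ 0  0    1   0 ]
  [ 0  0    0   1 ]
ρ1 → ρ1 + ρ3
  [ 1  1  3/4  0 ]
  [ 0  0    1  0 ]
  [ 0  0    0  1 ]
ρ1 → ρ1 − 3/4·ρ2
  [ 1  1  0  0 ]
  [ 0  0  1  0 ]
  [ 0  0  0  1 ]

1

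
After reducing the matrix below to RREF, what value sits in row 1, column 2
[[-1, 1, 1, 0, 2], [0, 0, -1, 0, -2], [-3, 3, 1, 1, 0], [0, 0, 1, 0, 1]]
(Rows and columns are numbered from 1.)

-1

ρ1 := -1·ρ1
  [  1  -1  -1  0  -2 ]
  [  0   0  -1  0  -2 ]
  [ -3   3   1  1   0 ]
  [  0   0   1  0   1 ]
ρ3 := ρ3 + 3·ρ1
  [ 1  -1  -1  0  -2 ]
  [ 0   0  -1  0  -2 ]
  [ 0   0  -2  1  -6 ]
  [ 0   0   1  0   1 ]
ρ2 := -1·ρ2
  [ 1  -1  -1  0  -2 ]
  [ 0   0   1  0   2 ]
  [ 0   0  -2  1  -6 ]
  [ 0   0   1  0   1 ]
ρ3 := ρ3 + 2·ρ2
  [ 1  -1  -1  0  -2 ]
  [ 0   0   1  0   2 ]
  [ 0   0   0  1  -2 ]
  [ 0   0   1  0   1 ]
ρ4 := ρ4 − ρ2
  [ 1  -1  -1  0  -2 ]
  [ 0   0   1  0   2 ]
  [ 0   0   0  1  -2 ]
  [ 0   0   0  0  -1 ]
ρ4 := -1·ρ4
  [ 1  -1  -1  0  -2 ]
  [ 0   0   1  0   2 ]
  [ 0   0   0  1  -2 ]
  [ 0   0   0  0   1 ]
ρ3 := ρ3 + 2·ρ4
  [ 1  -1  -1  0  -2 ]
  [ 0   0   1  0   2 ]
  [ 0   0   0  1   0 ]
  [ 0   0   0  0   1 ]
ρ2 := ρ2 − 2·ρ4
  [ 1  -1  -1  0  -2 ]
  [ 0   0   1  0   0 ]
  [ 0   0   0  1   0 ]
  [ 0   0   0  0   1 ]
ρ1 := ρ1 + 2·ρ4
  [ 1  -1  -1  0  0 ]
  [ 0   0   1  0  0 ]
  [ 0   0   0  1  0 ]
  [ 0   0   0  0  1 ]
ρ1 := ρ1 + ρ2
  [ 1  -1  0  0  0 ]
  [ 0   0  1  0  0 ]
  [ 0   0  0  1  0 ]
  [ 0   0  0  0  1 ]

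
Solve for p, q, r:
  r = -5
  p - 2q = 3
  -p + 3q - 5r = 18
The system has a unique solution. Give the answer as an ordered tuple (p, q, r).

Form the augmented matrix and row-reduce:
  [  0   0   1  |  -5 ]
  [  1  -2   0  |   3 ]
  [ -1   3  -5  |  18 ]
r1 <-> r2
  [  1  -2   0  |   3 ]
  [  0   0   1  |  -5 ]
  [ -1   3  -5  |  18 ]
r3 -> r3 + r1
  [ 1  -2   0  |   3 ]
  [ 0   0   1  |  -5 ]
  [ 0   1  -5  |  21 ]
r2 <-> r3
  [ 1  -2   0  |   3 ]
  [ 0   1  -5  |  21 ]
  [ 0   0   1  |  -5 ]
r2 -> r2 + 5·r3
  [ 1  -2  0  |   3 ]
  [ 0   1  0  |  -4 ]
  [ 0   0  1  |  -5 ]
r1 -> r1 + 2·r2
  [ 1  0  0  |  -5 ]
  [ 0  1  0  |  -4 ]
  [ 0  0  1  |  -5 ]
Reading off the last column: p = -5, q = -4, r = -5.

(-5, -4, -5)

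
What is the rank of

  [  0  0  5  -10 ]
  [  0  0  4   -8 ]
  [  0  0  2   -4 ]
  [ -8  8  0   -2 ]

rank = 2

Swap r1 and r4.
  [ -8  8  0   -2 ]
  [  0  0  4   -8 ]
  [  0  0  2   -4 ]
  [  0  0  5  -10 ]
Multiply r1 by -1/8.
  [ 1  -1  0  1/4 ]
  [ 0   0  4   -8 ]
  [ 0   0  2   -4 ]
  [ 0   0  5  -10 ]
Multiply r2 by 1/4.
  [ 1  -1  0  1/4 ]
  [ 0   0  1   -2 ]
  [ 0   0  2   -4 ]
  [ 0   0  5  -10 ]
Subtract 2 times r2 from r3.
  [ 1  -1  0  1/4 ]
  [ 0   0  1   -2 ]
  [ 0   0  0    0 ]
  [ 0   0  5  -10 ]
Subtract 5 times r2 from r4.
  [ 1  -1  0  1/4 ]
  [ 0   0  1   -2 ]
  [ 0   0  0    0 ]
  [ 0   0  0    0 ]
The reduced form has 2 nonzero rows.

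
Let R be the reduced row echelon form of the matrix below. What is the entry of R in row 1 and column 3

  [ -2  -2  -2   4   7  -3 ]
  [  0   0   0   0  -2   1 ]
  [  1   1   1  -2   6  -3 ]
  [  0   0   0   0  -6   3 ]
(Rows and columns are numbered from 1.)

Multiply ρ1 by -1/2.
  [ 1  1  1  -2  -7/2  3/2 ]
  [ 0  0  0   0    -2    1 ]
  [ 1  1  1  -2     6   -3 ]
  [ 0  0  0   0    -6    3 ]
Subtract ρ1 from ρ3.
  [ 1  1  1  -2  -7/2   3/2 ]
  [ 0  0  0   0    -2     1 ]
  [ 0  0  0   0  19/2  -9/2 ]
  [ 0  0  0   0    -6     3 ]
Multiply ρ2 by -1/2.
  [ 1  1  1  -2  -7/2   3/2 ]
  [ 0  0  0   0     1  -1/2 ]
  [ 0  0  0   0  19/2  -9/2 ]
  [ 0  0  0   0    -6     3 ]
Subtract 19/2 times ρ2 from ρ3.
  [ 1  1  1  -2  -7/2   3/2 ]
  [ 0  0  0   0     1  -1/2 ]
  [ 0  0  0   0     0   1/4 ]
  [ 0  0  0   0    -6     3 ]
Add 6 times ρ2 to ρ4.
  [ 1  1  1  -2  -7/2   3/2 ]
  [ 0  0  0   0     1  -1/2 ]
  [ 0  0  0   0     0   1/4 ]
  [ 0  0  0   0     0     0 ]
Multiply ρ3 by 4.
  [ 1  1  1  -2  -7/2   3/2 ]
  [ 0  0  0   0     1  -1/2 ]
  [ 0  0  0   0     0     1 ]
  [ 0  0  0   0     0     0 ]
Add 1/2 times ρ3 to ρ2.
  [ 1  1  1  -2  -7/2  3/2 ]
  [ 0  0  0   0     1    0 ]
  [ 0  0  0   0     0    1 ]
  [ 0  0  0   0     0    0 ]
Subtract 3/2 times ρ3 from ρ1.
  [ 1  1  1  -2  -7/2  0 ]
  [ 0  0  0   0     1  0 ]
  [ 0  0  0   0     0  1 ]
  [ 0  0  0   0     0  0 ]
Add 7/2 times ρ2 to ρ1.
  [ 1  1  1  -2  0  0 ]
  [ 0  0  0   0  1  0 ]
  [ 0  0  0   0  0  1 ]
  [ 0  0  0   0  0  0 ]

1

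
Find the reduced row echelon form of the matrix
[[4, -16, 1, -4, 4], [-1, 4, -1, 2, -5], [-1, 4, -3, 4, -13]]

[[1, -4, 0, 0, -3], [0, 0, 1, 0, 0], [0, 0, 0, 1, -4]]

ρ1 → 1/4·ρ1
  [  1  -4  1/4  -1    1 ]
  [ -1   4   -1   2   -5 ]
  [ -1   4   -3   4  -13 ]
ρ2 → ρ2 + ρ1
  [  1  -4   1/4  -1    1 ]
  [  0   0  -3/4   1   -4 ]
  [ -1   4    -3   4  -13 ]
ρ3 → ρ3 + ρ1
  [ 1  -4    1/4  -1    1 ]
  [ 0   0   -3/4   1   -4 ]
  [ 0   0  -11/4   3  -12 ]
ρ2 → -4/3·ρ2
  [ 1  -4    1/4    -1     1 ]
  [ 0   0      1  -4/3  16/3 ]
  [ 0   0  -11/4     3   -12 ]
ρ3 → ρ3 + 11/4·ρ2
  [ 1  -4  1/4    -1     1 ]
  [ 0   0    1  -4/3  16/3 ]
  [ 0   0    0  -2/3   8/3 ]
ρ3 → -3/2·ρ3
  [ 1  -4  1/4    -1     1 ]
  [ 0   0    1  -4/3  16/3 ]
  [ 0   0    0     1    -4 ]
ρ2 → ρ2 + 4/3·ρ3
  [ 1  -4  1/4  -1   1 ]
  [ 0   0    1   0   0 ]
  [ 0   0    0   1  -4 ]
ρ1 → ρ1 + ρ3
  [ 1  -4  1/4  0  -3 ]
  [ 0   0    1  0   0 ]
  [ 0   0    0  1  -4 ]
ρ1 → ρ1 − 1/4·ρ2
  [ 1  -4  0  0  -3 ]
  [ 0   0  1  0   0 ]
  [ 0   0  0  1  -4 ]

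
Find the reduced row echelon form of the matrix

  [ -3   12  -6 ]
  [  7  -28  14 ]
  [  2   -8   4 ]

r1 → -1/3·r1
  [ 1   -4   2 ]
  [ 7  -28  14 ]
  [ 2   -8   4 ]
r2 → r2 − 7·r1
  [ 1  -4  2 ]
  [ 0   0  0 ]
  [ 2  -8  4 ]
r3 → r3 − 2·r1
  [ 1  -4  2 ]
  [ 0   0  0 ]
  [ 0   0  0 ]

[[1, -4, 2], [0, 0, 0], [0, 0, 0]]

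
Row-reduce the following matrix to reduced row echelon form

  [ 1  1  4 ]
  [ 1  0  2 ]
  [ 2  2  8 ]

[[1, 0, 2], [0, 1, 2], [0, 0, 0]]

R2 → R2 − R1
  [ 1   1   4 ]
  [ 0  -1  -2 ]
  [ 2   2   8 ]
R3 → R3 − 2·R1
  [ 1   1   4 ]
  [ 0  -1  -2 ]
  [ 0   0   0 ]
R2 → -1·R2
  [ 1  1  4 ]
  [ 0  1  2 ]
  [ 0  0  0 ]
R1 → R1 − R2
  [ 1  0  2 ]
  [ 0  1  2 ]
  [ 0  0  0 ]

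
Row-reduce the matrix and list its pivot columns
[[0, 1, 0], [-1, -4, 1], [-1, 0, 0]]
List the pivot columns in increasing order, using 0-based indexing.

r1 <=> r2
  [ -1  -4  1 ]
  [  0   1  0 ]
  [ -1   0  0 ]
r1 := -1·r1
  [  1  4  -1 ]
  [  0  1   0 ]
  [ -1  0   0 ]
r3 := r3 + r1
  [ 1  4  -1 ]
  [ 0  1   0 ]
  [ 0  4  -1 ]
r3 := r3 − 4·r2
  [ 1  4  -1 ]
  [ 0  1   0 ]
  [ 0  0  -1 ]
r3 := -1·r3
  [ 1  4  -1 ]
  [ 0  1   0 ]
  [ 0  0   1 ]
r1 := r1 + r3
  [ 1  4  0 ]
  [ 0  1  0 ]
  [ 0  0  1 ]
r1 := r1 − 4·r2
  [ 1  0  0 ]
  [ 0  1  0 ]
  [ 0  0  1 ]
Pivot columns are the columns containing a leading 1.

0, 1, 2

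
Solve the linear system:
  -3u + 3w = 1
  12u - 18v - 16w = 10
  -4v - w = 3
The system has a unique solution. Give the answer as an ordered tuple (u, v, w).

(2/3, -1, 1)

Form the augmented matrix and row-reduce:
  [ -3    0    3  |   1 ]
  [ 12  -18  -16  |  10 ]
  [  0   -4   -1  |   3 ]
r1 ← -1/3·r1
  [  1    0   -1  |  -1/3 ]
  [ 12  -18  -16  |    10 ]
  [  0   -4   -1  |     3 ]
r2 ← r2 − 12·r1
  [ 1    0  -1  |  -1/3 ]
  [ 0  -18  -4  |    14 ]
  [ 0   -4  -1  |     3 ]
r2 ← -1/18·r2
  [ 1   0   -1  |  -1/3 ]
  [ 0   1  2/9  |  -7/9 ]
  [ 0  -4   -1  |     3 ]
r3 ← r3 + 4·r2
  [ 1  0    -1  |  -1/3 ]
  [ 0  1   2/9  |  -7/9 ]
  [ 0  0  -1/9  |  -1/9 ]
r3 ← -9·r3
  [ 1  0   -1  |  -1/3 ]
  [ 0  1  2/9  |  -7/9 ]
  [ 0  0    1  |     1 ]
r2 ← r2 − 2/9·r3
  [ 1  0  -1  |  -1/3 ]
  [ 0  1   0  |    -1 ]
  [ 0  0   1  |     1 ]
r1 ← r1 + r3
  [ 1  0  0  |  2/3 ]
  [ 0  1  0  |   -1 ]
  [ 0  0  1  |    1 ]
Reading off the last column: u = 2/3, v = -1, w = 1.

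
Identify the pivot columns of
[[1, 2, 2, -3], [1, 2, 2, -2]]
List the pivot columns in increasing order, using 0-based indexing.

0, 3

R2 -> R2 − R1
  [ 1  2  2  -3 ]
  [ 0  0  0   1 ]
R1 -> R1 + 3·R2
  [ 1  2  2  0 ]
  [ 0  0  0  1 ]
Pivot columns are the columns containing a leading 1.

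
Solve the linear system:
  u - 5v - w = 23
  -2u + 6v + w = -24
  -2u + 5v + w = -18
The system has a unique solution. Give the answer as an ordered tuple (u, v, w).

(-5, -6, 2)

Form the augmented matrix and row-reduce:
  [  1  -5  -1  |   23 ]
  [ -2   6   1  |  -24 ]
  [ -2   5   1  |  -18 ]
Add 2 times R1 to R2.
  [  1  -5  -1  |   23 ]
  [  0  -4  -1  |   22 ]
  [ -2   5   1  |  -18 ]
Add 2 times R1 to R3.
  [ 1  -5  -1  |  23 ]
  [ 0  -4  -1  |  22 ]
  [ 0  -5  -1  |  28 ]
Multiply R2 by -1/4.
  [ 1  -5   -1  |     23 ]
  [ 0   1  1/4  |  -11/2 ]
  [ 0  -5   -1  |     28 ]
Add 5 times R2 to R3.
  [ 1  -5   -1  |     23 ]
  [ 0   1  1/4  |  -11/2 ]
  [ 0   0  1/4  |    1/2 ]
Multiply R3 by 4.
  [ 1  -5   -1  |     23 ]
  [ 0   1  1/4  |  -11/2 ]
  [ 0   0    1  |      2 ]
Subtract 1/4 times R3 from R2.
  [ 1  -5  -1  |  23 ]
  [ 0   1   0  |  -6 ]
  [ 0   0   1  |   2 ]
Add R3 to R1.
  [ 1  -5  0  |  25 ]
  [ 0   1  0  |  -6 ]
  [ 0   0  1  |   2 ]
Add 5 times R2 to R1.
  [ 1  0  0  |  -5 ]
  [ 0  1  0  |  -6 ]
  [ 0  0  1  |   2 ]
Reading off the last column: u = -5, v = -6, w = 2.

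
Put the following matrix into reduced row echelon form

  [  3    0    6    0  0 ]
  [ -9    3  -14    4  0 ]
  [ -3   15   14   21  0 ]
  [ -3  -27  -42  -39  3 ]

ρ1 := 1/3·ρ1
  [  1    0    2    0  0 ]
  [ -9    3  -14    4  0 ]
  [ -3   15   14   21  0 ]
  [ -3  -27  -42  -39  3 ]
ρ2 := ρ2 + 9·ρ1
  [  1    0    2    0  0 ]
  [  0    3    4    4  0 ]
  [ -3   15   14   21  0 ]
  [ -3  -27  -42  -39  3 ]
ρ3 := ρ3 + 3·ρ1
  [  1    0    2    0  0 ]
  [  0    3    4    4  0 ]
  [  0   15   20   21  0 ]
  [ -3  -27  -42  -39  3 ]
ρ4 := ρ4 + 3·ρ1
  [ 1    0    2    0  0 ]
  [ 0    3    4    4  0 ]
  [ 0   15   20   21  0 ]
  [ 0  -27  -36  -39  3 ]
ρ2 := 1/3·ρ2
  [ 1    0    2    0  0 ]
  [ 0    1  4/3  4/3  0 ]
  [ 0   15   20   21  0 ]
  [ 0  -27  -36  -39  3 ]
ρ3 := ρ3 − 15·ρ2
  [ 1    0    2    0  0 ]
  [ 0    1  4/3  4/3  0 ]
  [ 0    0    0    1  0 ]
  [ 0  -27  -36  -39  3 ]
ρ4 := ρ4 + 27·ρ2
  [ 1  0    2    0  0 ]
  [ 0  1  4/3  4/3  0 ]
  [ 0  0    0    1  0 ]
  [ 0  0    0   -3  3 ]
ρ4 := ρ4 + 3·ρ3
  [ 1  0    2    0  0 ]
  [ 0  1  4/3  4/3  0 ]
  [ 0  0    0    1  0 ]
  [ 0  0    0    0  3 ]
ρ4 := 1/3·ρ4
  [ 1  0    2    0  0 ]
  [ 0  1  4/3  4/3  0 ]
  [ 0  0    0    1  0 ]
  [ 0  0    0    0  1 ]
ρ2 := ρ2 − 4/3·ρ3
  [ 1  0    2  0  0 ]
  [ 0  1  4/3  0  0 ]
  [ 0  0    0  1  0 ]
  [ 0  0    0  0  1 ]

[[1, 0, 2, 0, 0], [0, 1, 4/3, 0, 0], [0, 0, 0, 1, 0], [0, 0, 0, 0, 1]]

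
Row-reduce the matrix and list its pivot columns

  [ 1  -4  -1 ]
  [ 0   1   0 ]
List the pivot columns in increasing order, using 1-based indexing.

R1 ← R1 + 4·R2
  [ 1  0  -1 ]
  [ 0  1   0 ]
Pivot columns are the columns containing a leading 1.

1, 2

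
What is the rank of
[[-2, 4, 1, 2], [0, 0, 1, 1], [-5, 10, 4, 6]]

rank = 3

r1 := -1/2·r1
  [  1  -2  -1/2  -1 ]
  [  0   0     1   1 ]
  [ -5  10     4   6 ]
r3 := r3 + 5·r1
  [ 1  -2  -1/2  -1 ]
  [ 0   0     1   1 ]
  [ 0   0   3/2   1 ]
r3 := r3 − 3/2·r2
  [ 1  -2  -1/2    -1 ]
  [ 0   0     1     1 ]
  [ 0   0     0  -1/2 ]
r3 := -2·r3
  [ 1  -2  -1/2  -1 ]
  [ 0   0     1   1 ]
  [ 0   0     0   1 ]
r2 := r2 − r3
  [ 1  -2  -1/2  -1 ]
  [ 0   0     1   0 ]
  [ 0   0     0   1 ]
r1 := r1 + r3
  [ 1  -2  -1/2  0 ]
  [ 0   0     1  0 ]
  [ 0   0     0  1 ]
r1 := r1 + 1/2·r2
  [ 1  -2  0  0 ]
  [ 0   0  1  0 ]
  [ 0   0  0  1 ]
The reduced form has 3 nonzero rows.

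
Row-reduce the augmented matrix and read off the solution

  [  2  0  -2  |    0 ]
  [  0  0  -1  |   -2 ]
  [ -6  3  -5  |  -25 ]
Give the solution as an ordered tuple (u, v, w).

(2, -1, 2)

ρ1 → 1/2·ρ1
  [  1  0  -1  |    0 ]
  [  0  0  -1  |   -2 ]
  [ -6  3  -5  |  -25 ]
ρ3 → ρ3 + 6·ρ1
  [ 1  0   -1  |    0 ]
  [ 0  0   -1  |   -2 ]
  [ 0  3  -11  |  -25 ]
ρ2 <=> ρ3
  [ 1  0   -1  |    0 ]
  [ 0  3  -11  |  -25 ]
  [ 0  0   -1  |   -2 ]
ρ2 → 1/3·ρ2
  [ 1  0     -1  |      0 ]
  [ 0  1  -11/3  |  -25/3 ]
  [ 0  0     -1  |     -2 ]
ρ3 → -1·ρ3
  [ 1  0     -1  |      0 ]
  [ 0  1  -11/3  |  -25/3 ]
  [ 0  0      1  |      2 ]
ρ2 → ρ2 + 11/3·ρ3
  [ 1  0  -1  |   0 ]
  [ 0  1   0  |  -1 ]
  [ 0  0   1  |   2 ]
ρ1 → ρ1 + ρ3
  [ 1  0  0  |   2 ]
  [ 0  1  0  |  -1 ]
  [ 0  0  1  |   2 ]
Reading off the last column: u = 2, v = -1, w = 2.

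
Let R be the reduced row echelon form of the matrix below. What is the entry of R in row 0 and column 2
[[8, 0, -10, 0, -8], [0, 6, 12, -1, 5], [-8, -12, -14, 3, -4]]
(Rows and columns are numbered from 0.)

-5/4

Multiply R1 by 1/8.
  [  1    0  -5/4   0  -1 ]
  [  0    6    12  -1   5 ]
  [ -8  -12   -14   3  -4 ]
Add 8 times R1 to R3.
  [ 1    0  -5/4   0   -1 ]
  [ 0    6    12  -1    5 ]
  [ 0  -12   -24   3  -12 ]
Multiply R2 by 1/6.
  [ 1    0  -5/4     0   -1 ]
  [ 0    1     2  -1/6  5/6 ]
  [ 0  -12   -24     3  -12 ]
Add 12 times R2 to R3.
  [ 1  0  -5/4     0   -1 ]
  [ 0  1     2  -1/6  5/6 ]
  [ 0  0     0     1   -2 ]
Add 1/6 times R3 to R2.
  [ 1  0  -5/4  0   -1 ]
  [ 0  1     2  0  1/2 ]
  [ 0  0     0  1   -2 ]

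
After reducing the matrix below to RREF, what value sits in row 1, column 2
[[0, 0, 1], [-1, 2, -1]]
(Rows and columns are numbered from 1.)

Swap r1 and r2.
  [ -1  2  -1 ]
  [  0  0   1 ]
Multiply r1 by -1.
  [ 1  -2  1 ]
  [ 0   0  1 ]
Subtract r2 from r1.
  [ 1  -2  0 ]
  [ 0   0  1 ]

-2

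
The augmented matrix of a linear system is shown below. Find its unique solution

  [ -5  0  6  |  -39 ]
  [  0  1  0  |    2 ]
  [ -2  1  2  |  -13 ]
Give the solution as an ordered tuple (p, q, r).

(6, 2, -3/2)

Multiply r1 by -1/5.
  [  1  0  -6/5  |  39/5 ]
  [  0  1     0  |     2 ]
  [ -2  1     2  |   -13 ]
Add 2 times r1 to r3.
  [ 1  0  -6/5  |  39/5 ]
  [ 0  1     0  |     2 ]
  [ 0  1  -2/5  |  13/5 ]
Subtract r2 from r3.
  [ 1  0  -6/5  |  39/5 ]
  [ 0  1     0  |     2 ]
  [ 0  0  -2/5  |   3/5 ]
Multiply r3 by -5/2.
  [ 1  0  -6/5  |  39/5 ]
  [ 0  1     0  |     2 ]
  [ 0  0     1  |  -3/2 ]
Add 6/5 times r3 to r1.
  [ 1  0  0  |     6 ]
  [ 0  1  0  |     2 ]
  [ 0  0  1  |  -3/2 ]
Reading off the last column: p = 6, q = 2, r = -3/2.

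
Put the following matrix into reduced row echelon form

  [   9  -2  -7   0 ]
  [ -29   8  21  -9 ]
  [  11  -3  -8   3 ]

[[1, 0, -1, 0], [0, 1, -1, 0], [0, 0, 0, 1]]

Multiply R1 by 1/9.
  [   1  -2/9  -7/9   0 ]
  [ -29     8    21  -9 ]
  [  11    -3    -8   3 ]
Add 29 times R1 to R2.
  [  1  -2/9   -7/9   0 ]
  [  0  14/9  -14/9  -9 ]
  [ 11    -3     -8   3 ]
Subtract 11 times R1 from R3.
  [ 1  -2/9   -7/9   0 ]
  [ 0  14/9  -14/9  -9 ]
  [ 0  -5/9    5/9   3 ]
Multiply R2 by 9/14.
  [ 1  -2/9  -7/9       0 ]
  [ 0     1    -1  -81/14 ]
  [ 0  -5/9   5/9       3 ]
Add 5/9 times R2 to R3.
  [ 1  -2/9  -7/9       0 ]
  [ 0     1    -1  -81/14 ]
  [ 0     0     0   -3/14 ]
Multiply R3 by -14/3.
  [ 1  -2/9  -7/9       0 ]
  [ 0     1    -1  -81/14 ]
  [ 0     0     0       1 ]
Add 81/14 times R3 to R2.
  [ 1  -2/9  -7/9  0 ]
  [ 0     1    -1  0 ]
  [ 0     0     0  1 ]
Add 2/9 times R2 to R1.
  [ 1  0  -1  0 ]
  [ 0  1  -1  0 ]
  [ 0  0   0  1 ]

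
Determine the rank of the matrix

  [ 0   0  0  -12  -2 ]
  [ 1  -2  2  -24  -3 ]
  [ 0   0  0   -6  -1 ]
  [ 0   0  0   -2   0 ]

R1 <=> R2
  [ 1  -2  2  -24  -3 ]
  [ 0   0  0  -12  -2 ]
  [ 0   0  0   -6  -1 ]
  [ 0   0  0   -2   0 ]
R2 ← -1/12·R2
  [ 1  -2  2  -24   -3 ]
  [ 0   0  0    1  1/6 ]
  [ 0   0  0   -6   -1 ]
  [ 0   0  0   -2    0 ]
R3 ← R3 + 6·R2
  [ 1  -2  2  -24   -3 ]
  [ 0   0  0    1  1/6 ]
  [ 0   0  0    0    0 ]
  [ 0   0  0   -2    0 ]
R4 ← R4 + 2·R2
  [ 1  -2  2  -24   -3 ]
  [ 0   0  0    1  1/6 ]
  [ 0   0  0    0    0 ]
  [ 0   0  0    0  1/3 ]
R3 <=> R4
  [ 1  -2  2  -24   -3 ]
  [ 0   0  0    1  1/6 ]
  [ 0   0  0    0  1/3 ]
  [ 0   0  0    0    0 ]
R3 ← 3·R3
  [ 1  -2  2  -24   -3 ]
  [ 0   0  0    1  1/6 ]
  [ 0   0  0    0    1 ]
  [ 0   0  0    0    0 ]
R2 ← R2 − 1/6·R3
  [ 1  -2  2  -24  -3 ]
  [ 0   0  0    1   0 ]
  [ 0   0  0    0   1 ]
  [ 0   0  0    0   0 ]
R1 ← R1 + 3·R3
  [ 1  -2  2  -24  0 ]
  [ 0   0  0    1  0 ]
  [ 0   0  0    0  1 ]
  [ 0   0  0    0  0 ]
R1 ← R1 + 24·R2
  [ 1  -2  2  0  0 ]
  [ 0   0  0  1  0 ]
  [ 0   0  0  0  1 ]
  [ 0   0  0  0  0 ]
The reduced form has 3 nonzero rows.

rank = 3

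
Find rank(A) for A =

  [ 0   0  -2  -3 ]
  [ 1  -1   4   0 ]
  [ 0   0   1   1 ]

R1 <=> R2
R2 := -1/2·R2
R3 := R3 − R2
R3 := -2·R3
R2 := R2 − 3/2·R3
R1 := R1 − 4·R2
The reduced form has 3 nonzero rows.

rank = 3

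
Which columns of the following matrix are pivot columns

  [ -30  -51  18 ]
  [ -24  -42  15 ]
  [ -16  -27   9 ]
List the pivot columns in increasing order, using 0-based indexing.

R1 ← -1/30·R1
R2 ← R2 + 24·R1
R3 ← R3 + 16·R1
R2 ← -5/6·R2
R3 ← R3 − 1/5·R2
R3 ← -2·R3
R2 ← R2 + 1/2·R3
R1 ← R1 + 3/5·R3
R1 ← R1 − 17/10·R2
Pivot columns are the columns containing a leading 1.

0, 1, 2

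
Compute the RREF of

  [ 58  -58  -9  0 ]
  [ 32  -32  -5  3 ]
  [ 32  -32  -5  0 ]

ρ1 := 1/58·ρ1
  [  1   -1  -9/58  0 ]
  [ 32  -32     -5  3 ]
  [ 32  -32     -5  0 ]
ρ2 := ρ2 − 32·ρ1
  [  1   -1  -9/58  0 ]
  [  0    0  -1/29  3 ]
  [ 32  -32     -5  0 ]
ρ3 := ρ3 − 32·ρ1
  [ 1  -1  -9/58  0 ]
  [ 0   0  -1/29  3 ]
  [ 0   0  -1/29  0 ]
ρ2 := -29·ρ2
  [ 1  -1  -9/58    0 ]
  [ 0   0      1  -87 ]
  [ 0   0  -1/29    0 ]
ρ3 := ρ3 + 1/29·ρ2
  [ 1  -1  -9/58    0 ]
  [ 0   0      1  -87 ]
  [ 0   0      0   -3 ]
ρ3 := -1/3·ρ3
  [ 1  -1  -9/58    0 ]
  [ 0   0      1  -87 ]
  [ 0   0      0    1 ]
ρ2 := ρ2 + 87·ρ3
  [ 1  -1  -9/58  0 ]
  [ 0   0      1  0 ]
  [ 0   0      0  1 ]
ρ1 := ρ1 + 9/58·ρ2
  [ 1  -1  0  0 ]
  [ 0   0  1  0 ]
  [ 0   0  0  1 ]

[[1, -1, 0, 0], [0, 0, 1, 0], [0, 0, 0, 1]]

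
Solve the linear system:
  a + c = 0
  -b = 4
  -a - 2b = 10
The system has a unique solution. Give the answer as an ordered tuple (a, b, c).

Form the augmented matrix and row-reduce:
  [  1   0  1  |   0 ]
  [  0  -1  0  |   4 ]
  [ -1  -2  0  |  10 ]
Add R1 to R3.
  [ 1   0  1  |   0 ]
  [ 0  -1  0  |   4 ]
  [ 0  -2  1  |  10 ]
Multiply R2 by -1.
  [ 1   0  1  |   0 ]
  [ 0   1  0  |  -4 ]
  [ 0  -2  1  |  10 ]
Add 2 times R2 to R3.
  [ 1  0  1  |   0 ]
  [ 0  1  0  |  -4 ]
  [ 0  0  1  |   2 ]
Subtract R3 from R1.
  [ 1  0  0  |  -2 ]
  [ 0  1  0  |  -4 ]
  [ 0  0  1  |   2 ]
Reading off the last column: a = -2, b = -4, c = 2.

(-2, -4, 2)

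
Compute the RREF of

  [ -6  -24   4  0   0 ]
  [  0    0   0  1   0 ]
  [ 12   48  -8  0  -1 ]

[[1, 4, -2/3, 0, 0], [0, 0, 0, 1, 0], [0, 0, 0, 0, 1]]

ρ1 -> -1/6·ρ1
  [  1   4  -2/3  0   0 ]
  [  0   0     0  1   0 ]
  [ 12  48    -8  0  -1 ]
ρ3 -> ρ3 − 12·ρ1
  [ 1  4  -2/3  0   0 ]
  [ 0  0     0  1   0 ]
  [ 0  0     0  0  -1 ]
ρ3 -> -1·ρ3
  [ 1  4  -2/3  0  0 ]
  [ 0  0     0  1  0 ]
  [ 0  0     0  0  1 ]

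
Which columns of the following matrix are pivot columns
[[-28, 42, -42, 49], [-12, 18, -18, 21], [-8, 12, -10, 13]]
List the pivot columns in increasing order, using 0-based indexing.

r1 ← -1/28·r1
  [   1  -3/2  3/2  -7/4 ]
  [ -12    18  -18    21 ]
  [  -8    12  -10    13 ]
r2 ← r2 + 12·r1
  [  1  -3/2  3/2  -7/4 ]
  [  0     0    0     0 ]
  [ -8    12  -10    13 ]
r3 ← r3 + 8·r1
  [ 1  -3/2  3/2  -7/4 ]
  [ 0     0    0     0 ]
  [ 0     0    2    -1 ]
r2 <-> r3
  [ 1  -3/2  3/2  -7/4 ]
  [ 0     0    2    -1 ]
  [ 0     0    0     0 ]
r2 ← 1/2·r2
  [ 1  -3/2  3/2  -7/4 ]
  [ 0     0    1  -1/2 ]
  [ 0     0    0     0 ]
r1 ← r1 − 3/2·r2
  [ 1  -3/2  0    -1 ]
  [ 0     0  1  -1/2 ]
  [ 0     0  0     0 ]
Pivot columns are the columns containing a leading 1.

0, 2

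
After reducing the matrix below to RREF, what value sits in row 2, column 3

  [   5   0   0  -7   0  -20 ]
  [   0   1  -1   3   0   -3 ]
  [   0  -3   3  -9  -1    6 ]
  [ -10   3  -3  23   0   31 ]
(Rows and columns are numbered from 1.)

R1 ← 1/5·R1
R4 ← R4 + 10·R1
R3 ← R3 + 3·R2
R4 ← R4 − 3·R2
R3 ← -1·R3

-1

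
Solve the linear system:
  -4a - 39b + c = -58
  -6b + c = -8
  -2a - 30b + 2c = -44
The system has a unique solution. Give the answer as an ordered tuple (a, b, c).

Form the augmented matrix and row-reduce:
  [ -4  -39  1  |  -58 ]
  [  0   -6  1  |   -8 ]
  [ -2  -30  2  |  -44 ]
Multiply ρ1 by -1/4.
Add 2 times ρ1 to ρ3.
Multiply ρ2 by -1/6.
Add 21/2 times ρ2 to ρ3.
Multiply ρ3 by -4.
Add 1/6 times ρ3 to ρ2.
Add 1/4 times ρ3 to ρ1.
Subtract 39/4 times ρ2 from ρ1.
Reading off the last column: a = -4, b = 2, c = 4.

(-4, 2, 4)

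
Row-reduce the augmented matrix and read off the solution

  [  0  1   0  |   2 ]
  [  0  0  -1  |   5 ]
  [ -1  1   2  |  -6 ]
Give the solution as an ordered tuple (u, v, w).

(-2, 2, -5)

R1 <=> R3
  [ -1  1   2  |  -6 ]
  [  0  0  -1  |   5 ]
  [  0  1   0  |   2 ]
R1 → -1·R1
  [ 1  -1  -2  |  6 ]
  [ 0   0  -1  |  5 ]
  [ 0   1   0  |  2 ]
R2 <=> R3
  [ 1  -1  -2  |  6 ]
  [ 0   1   0  |  2 ]
  [ 0   0  -1  |  5 ]
R3 → -1·R3
  [ 1  -1  -2  |   6 ]
  [ 0   1   0  |   2 ]
  [ 0   0   1  |  -5 ]
R1 → R1 + 2·R3
  [ 1  -1  0  |  -4 ]
  [ 0   1  0  |   2 ]
  [ 0   0  1  |  -5 ]
R1 → R1 + R2
  [ 1  0  0  |  -2 ]
  [ 0  1  0  |   2 ]
  [ 0  0  1  |  -5 ]
Reading off the last column: u = -2, v = 2, w = -5.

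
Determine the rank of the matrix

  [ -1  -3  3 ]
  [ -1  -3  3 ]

rank = 1

R1 → -1·R1
  [  1   3  -3 ]
  [ -1  -3   3 ]
R2 → R2 + R1
  [ 1  3  -3 ]
  [ 0  0   0 ]
The reduced form has 1 nonzero row.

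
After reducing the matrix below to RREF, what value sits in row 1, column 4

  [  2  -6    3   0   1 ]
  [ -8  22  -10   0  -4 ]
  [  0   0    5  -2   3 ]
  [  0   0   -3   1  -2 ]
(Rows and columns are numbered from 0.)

ρ1 → 1/2·ρ1
  [  1  -3  3/2   0  1/2 ]
  [ -8  22  -10   0   -4 ]
  [  0   0    5  -2    3 ]
  [  0   0   -3   1   -2 ]
ρ2 → ρ2 + 8·ρ1
  [ 1  -3  3/2   0  1/2 ]
  [ 0  -2    2   0    0 ]
  [ 0   0    5  -2    3 ]
  [ 0   0   -3   1   -2 ]
ρ2 → -1/2·ρ2
  [ 1  -3  3/2   0  1/2 ]
  [ 0   1   -1   0    0 ]
  [ 0   0    5  -2    3 ]
  [ 0   0   -3   1   -2 ]
ρ3 → 1/5·ρ3
  [ 1  -3  3/2     0  1/2 ]
  [ 0   1   -1     0    0 ]
  [ 0   0    1  -2/5  3/5 ]
  [ 0   0   -3     1   -2 ]
ρ4 → ρ4 + 3·ρ3
  [ 1  -3  3/2     0   1/2 ]
  [ 0   1   -1     0     0 ]
  [ 0   0    1  -2/5   3/5 ]
  [ 0   0    0  -1/5  -1/5 ]
ρ4 → -5·ρ4
  [ 1  -3  3/2     0  1/2 ]
  [ 0   1   -1     0    0 ]
  [ 0   0    1  -2/5  3/5 ]
  [ 0   0    0     1    1 ]
ρ3 → ρ3 + 2/5·ρ4
  [ 1  -3  3/2  0  1/2 ]
  [ 0   1   -1  0    0 ]
  [ 0   0    1  0    1 ]
  [ 0   0    0  1    1 ]
ρ2 → ρ2 + ρ3
  [ 1  -3  3/2  0  1/2 ]
  [ 0   1    0  0    1 ]
  [ 0   0    1  0    1 ]
  [ 0   0    0  1    1 ]
ρ1 → ρ1 − 3/2·ρ3
  [ 1  -3  0  0  -1 ]
  [ 0   1  0  0   1 ]
  [ 0   0  1  0   1 ]
  [ 0   0  0  1   1 ]
ρ1 → ρ1 + 3·ρ2
  [ 1  0  0  0  2 ]
  [ 0  1  0  0  1 ]
  [ 0  0  1  0  1 ]
  [ 0  0  0  1  1 ]

1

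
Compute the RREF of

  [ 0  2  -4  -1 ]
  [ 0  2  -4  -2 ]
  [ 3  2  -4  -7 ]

r1 ↔ r3
  [ 3  2  -4  -7 ]
  [ 0  2  -4  -2 ]
  [ 0  2  -4  -1 ]
r1 := 1/3·r1
  [ 1  2/3  -4/3  -7/3 ]
  [ 0    2    -4    -2 ]
  [ 0    2    -4    -1 ]
r2 := 1/2·r2
  [ 1  2/3  -4/3  -7/3 ]
  [ 0    1    -2    -1 ]
  [ 0    2    -4    -1 ]
r3 := r3 − 2·r2
  [ 1  2/3  -4/3  -7/3 ]
  [ 0    1    -2    -1 ]
  [ 0    0     0     1 ]
r2 := r2 + r3
  [ 1  2/3  -4/3  -7/3 ]
  [ 0    1    -2     0 ]
  [ 0    0     0     1 ]
r1 := r1 + 7/3·r3
  [ 1  2/3  -4/3  0 ]
  [ 0    1    -2  0 ]
  [ 0    0     0  1 ]
r1 := r1 − 2/3·r2
  [ 1  0   0  0 ]
  [ 0  1  -2  0 ]
  [ 0  0   0  1 ]

[[1, 0, 0, 0], [0, 1, -2, 0], [0, 0, 0, 1]]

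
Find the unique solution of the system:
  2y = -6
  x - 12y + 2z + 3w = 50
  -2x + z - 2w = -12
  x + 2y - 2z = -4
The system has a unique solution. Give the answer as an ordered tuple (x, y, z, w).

Form the augmented matrix and row-reduce:
  [  0    2   0   0  |   -6 ]
  [  1  -12   2   3  |   50 ]
  [ -2    0   1  -2  |  -12 ]
  [  1    2  -2   0  |   -4 ]
Swap R1 and R2.
  [  1  -12   2   3  |   50 ]
  [  0    2   0   0  |   -6 ]
  [ -2    0   1  -2  |  -12 ]
  [  1    2  -2   0  |   -4 ]
Add 2 times R1 to R3.
  [ 1  -12   2  3  |  50 ]
  [ 0    2   0  0  |  -6 ]
  [ 0  -24   5  4  |  88 ]
  [ 1    2  -2  0  |  -4 ]
Subtract R1 from R4.
  [ 1  -12   2   3  |   50 ]
  [ 0    2   0   0  |   -6 ]
  [ 0  -24   5   4  |   88 ]
  [ 0   14  -4  -3  |  -54 ]
Multiply R2 by 1/2.
  [ 1  -12   2   3  |   50 ]
  [ 0    1   0   0  |   -3 ]
  [ 0  -24   5   4  |   88 ]
  [ 0   14  -4  -3  |  -54 ]
Add 24 times R2 to R3.
  [ 1  -12   2   3  |   50 ]
  [ 0    1   0   0  |   -3 ]
  [ 0    0   5   4  |   16 ]
  [ 0   14  -4  -3  |  -54 ]
Subtract 14 times R2 from R4.
  [ 1  -12   2   3  |   50 ]
  [ 0    1   0   0  |   -3 ]
  [ 0    0   5   4  |   16 ]
  [ 0    0  -4  -3  |  -12 ]
Multiply R3 by 1/5.
  [ 1  -12   2    3  |    50 ]
  [ 0    1   0    0  |    -3 ]
  [ 0    0   1  4/5  |  16/5 ]
  [ 0    0  -4   -3  |   -12 ]
Add 4 times R3 to R4.
  [ 1  -12  2    3  |    50 ]
  [ 0    1  0    0  |    -3 ]
  [ 0    0  1  4/5  |  16/5 ]
  [ 0    0  0  1/5  |   4/5 ]
Multiply R4 by 5.
  [ 1  -12  2    3  |    50 ]
  [ 0    1  0    0  |    -3 ]
  [ 0    0  1  4/5  |  16/5 ]
  [ 0    0  0    1  |     4 ]
Subtract 4/5 times R4 from R3.
  [ 1  -12  2  3  |  50 ]
  [ 0    1  0  0  |  -3 ]
  [ 0    0  1  0  |   0 ]
  [ 0    0  0  1  |   4 ]
Subtract 3 times R4 from R1.
  [ 1  -12  2  0  |  38 ]
  [ 0    1  0  0  |  -3 ]
  [ 0    0  1  0  |   0 ]
  [ 0    0  0  1  |   4 ]
Subtract 2 times R3 from R1.
  [ 1  -12  0  0  |  38 ]
  [ 0    1  0  0  |  -3 ]
  [ 0    0  1  0  |   0 ]
  [ 0    0  0  1  |   4 ]
Add 12 times R2 to R1.
  [ 1  0  0  0  |   2 ]
  [ 0  1  0  0  |  -3 ]
  [ 0  0  1  0  |   0 ]
  [ 0  0  0  1  |   4 ]
Reading off the last column: x = 2, y = -3, z = 0, w = 4.

(2, -3, 0, 4)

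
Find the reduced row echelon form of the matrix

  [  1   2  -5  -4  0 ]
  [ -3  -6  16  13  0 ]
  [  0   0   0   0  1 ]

[[1, 2, 0, 1, 0], [0, 0, 1, 1, 0], [0, 0, 0, 0, 1]]

Add 3 times r1 to r2.
  [ 1  2  -5  -4  0 ]
  [ 0  0   1   1  0 ]
  [ 0  0   0   0  1 ]
Add 5 times r2 to r1.
  [ 1  2  0  1  0 ]
  [ 0  0  1  1  0 ]
  [ 0  0  0  0  1 ]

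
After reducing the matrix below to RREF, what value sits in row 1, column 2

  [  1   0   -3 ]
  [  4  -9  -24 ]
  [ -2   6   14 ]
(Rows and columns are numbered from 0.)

4/3

Subtract 4 times r1 from r2.
  [  1   0   -3 ]
  [  0  -9  -12 ]
  [ -2   6   14 ]
Add 2 times r1 to r3.
  [ 1   0   -3 ]
  [ 0  -9  -12 ]
  [ 0   6    8 ]
Multiply r2 by -1/9.
  [ 1  0   -3 ]
  [ 0  1  4/3 ]
  [ 0  6    8 ]
Subtract 6 times r2 from r3.
  [ 1  0   -3 ]
  [ 0  1  4/3 ]
  [ 0  0    0 ]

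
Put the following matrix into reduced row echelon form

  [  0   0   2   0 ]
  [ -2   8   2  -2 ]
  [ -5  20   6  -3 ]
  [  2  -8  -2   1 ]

Swap ρ1 and ρ2.
  [ -2   8   2  -2 ]
  [  0   0   2   0 ]
  [ -5  20   6  -3 ]
  [  2  -8  -2   1 ]
Multiply ρ1 by -1/2.
  [  1  -4  -1   1 ]
  [  0   0   2   0 ]
  [ -5  20   6  -3 ]
  [  2  -8  -2   1 ]
Add 5 times ρ1 to ρ3.
  [ 1  -4  -1  1 ]
  [ 0   0   2  0 ]
  [ 0   0   1  2 ]
  [ 2  -8  -2  1 ]
Subtract 2 times ρ1 from ρ4.
  [ 1  -4  -1   1 ]
  [ 0   0   2   0 ]
  [ 0   0   1   2 ]
  [ 0   0   0  -1 ]
Multiply ρ2 by 1/2.
  [ 1  -4  -1   1 ]
  [ 0   0   1   0 ]
  [ 0   0   1   2 ]
  [ 0   0   0  -1 ]
Subtract ρ2 from ρ3.
  [ 1  -4  -1   1 ]
  [ 0   0   1   0 ]
  [ 0   0   0   2 ]
  [ 0   0   0  -1 ]
Multiply ρ3 by 1/2.
  [ 1  -4  -1   1 ]
  [ 0   0   1   0 ]
  [ 0   0   0   1 ]
  [ 0   0   0  -1 ]
Add ρ3 to ρ4.
  [ 1  -4  -1  1 ]
  [ 0   0   1  0 ]
  [ 0   0   0  1 ]
  [ 0   0   0  0 ]
Subtract ρ3 from ρ1.
  [ 1  -4  -1  0 ]
  [ 0   0   1  0 ]
  [ 0   0   0  1 ]
  [ 0   0   0  0 ]
Add ρ2 to ρ1.
  [ 1  -4  0  0 ]
  [ 0   0  1  0 ]
  [ 0   0  0  1 ]
  [ 0   0  0  0 ]

[[1, -4, 0, 0], [0, 0, 1, 0], [0, 0, 0, 1], [0, 0, 0, 0]]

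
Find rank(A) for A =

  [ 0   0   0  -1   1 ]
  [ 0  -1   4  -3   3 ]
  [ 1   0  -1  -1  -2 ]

R1 <=> R3
  [ 1   0  -1  -1  -2 ]
  [ 0  -1   4  -3   3 ]
  [ 0   0   0  -1   1 ]
R2 ← -1·R2
  [ 1  0  -1  -1  -2 ]
  [ 0  1  -4   3  -3 ]
  [ 0  0   0  -1   1 ]
R3 ← -1·R3
  [ 1  0  -1  -1  -2 ]
  [ 0  1  -4   3  -3 ]
  [ 0  0   0   1  -1 ]
R2 ← R2 − 3·R3
  [ 1  0  -1  -1  -2 ]
  [ 0  1  -4   0   0 ]
  [ 0  0   0   1  -1 ]
R1 ← R1 + R3
  [ 1  0  -1  0  -3 ]
  [ 0  1  -4  0   0 ]
  [ 0  0   0  1  -1 ]
The reduced form has 3 nonzero rows.

rank = 3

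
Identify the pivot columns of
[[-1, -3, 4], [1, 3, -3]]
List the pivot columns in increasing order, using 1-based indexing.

1, 3

R1 ← -1·R1
  [ 1  3  -4 ]
  [ 1  3  -3 ]
R2 ← R2 − R1
  [ 1  3  -4 ]
  [ 0  0   1 ]
R1 ← R1 + 4·R2
  [ 1  3  0 ]
  [ 0  0  1 ]
Pivot columns are the columns containing a leading 1.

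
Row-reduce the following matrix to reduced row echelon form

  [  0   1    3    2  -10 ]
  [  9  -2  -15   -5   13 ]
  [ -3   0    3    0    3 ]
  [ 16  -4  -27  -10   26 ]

[[1, 0, 0, 0, -3], [0, 1, 0, 0, 0], [0, 0, 1, 0, -2], [0, 0, 0, 1, -2]]

Swap r1 and r2.
  [  9  -2  -15   -5   13 ]
  [  0   1    3    2  -10 ]
  [ -3   0    3    0    3 ]
  [ 16  -4  -27  -10   26 ]
Multiply r1 by 1/9.
  [  1  -2/9  -5/3  -5/9  13/9 ]
  [  0     1     3     2   -10 ]
  [ -3     0     3     0     3 ]
  [ 16    -4   -27   -10    26 ]
Add 3 times r1 to r3.
  [  1  -2/9  -5/3  -5/9  13/9 ]
  [  0     1     3     2   -10 ]
  [  0  -2/3    -2  -5/3  22/3 ]
  [ 16    -4   -27   -10    26 ]
Subtract 16 times r1 from r4.
  [ 1  -2/9  -5/3   -5/9  13/9 ]
  [ 0     1     3      2   -10 ]
  [ 0  -2/3    -2   -5/3  22/3 ]
  [ 0  -4/9  -1/3  -10/9  26/9 ]
Add 2/3 times r2 to r3.
  [ 1  -2/9  -5/3   -5/9  13/9 ]
  [ 0     1     3      2   -10 ]
  [ 0     0     0   -1/3   2/3 ]
  [ 0  -4/9  -1/3  -10/9  26/9 ]
Add 4/9 times r2 to r4.
  [ 1  -2/9  -5/3  -5/9   13/9 ]
  [ 0     1     3     2    -10 ]
  [ 0     0     0  -1/3    2/3 ]
  [ 0     0     1  -2/9  -14/9 ]
Swap r3 and r4.
  [ 1  -2/9  -5/3  -5/9   13/9 ]
  [ 0     1     3     2    -10 ]
  [ 0     0     1  -2/9  -14/9 ]
  [ 0     0     0  -1/3    2/3 ]
Multiply r4 by -3.
  [ 1  -2/9  -5/3  -5/9   13/9 ]
  [ 0     1     3     2    -10 ]
  [ 0     0     1  -2/9  -14/9 ]
  [ 0     0     0     1     -2 ]
Add 2/9 times r4 to r3.
  [ 1  -2/9  -5/3  -5/9  13/9 ]
  [ 0     1     3     2   -10 ]
  [ 0     0     1     0    -2 ]
  [ 0     0     0     1    -2 ]
Subtract 2 times r4 from r2.
  [ 1  -2/9  -5/3  -5/9  13/9 ]
  [ 0     1     3     0    -6 ]
  [ 0     0     1     0    -2 ]
  [ 0     0     0     1    -2 ]
Add 5/9 times r4 to r1.
  [ 1  -2/9  -5/3  0  1/3 ]
  [ 0     1     3  0   -6 ]
  [ 0     0     1  0   -2 ]
  [ 0     0     0  1   -2 ]
Subtract 3 times r3 from r2.
  [ 1  -2/9  -5/3  0  1/3 ]
  [ 0     1     0  0    0 ]
  [ 0     0     1  0   -2 ]
  [ 0     0     0  1   -2 ]
Add 5/3 times r3 to r1.
  [ 1  -2/9  0  0  -3 ]
  [ 0     1  0  0   0 ]
  [ 0     0  1  0  -2 ]
  [ 0     0  0  1  -2 ]
Add 2/9 times r2 to r1.
  [ 1  0  0  0  -3 ]
  [ 0  1  0  0   0 ]
  [ 0  0  1  0  -2 ]
  [ 0  0  0  1  -2 ]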